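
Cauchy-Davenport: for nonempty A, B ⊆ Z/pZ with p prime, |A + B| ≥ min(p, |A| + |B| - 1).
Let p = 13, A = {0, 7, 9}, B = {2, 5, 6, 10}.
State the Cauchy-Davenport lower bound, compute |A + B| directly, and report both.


Cauchy-Davenport: |A + B| ≥ min(p, |A| + |B| - 1) for A, B nonempty in Z/pZ.
|A| = 3, |B| = 4, p = 13.
CD lower bound = min(13, 3 + 4 - 1) = min(13, 6) = 6.
Compute A + B mod 13 directly:
a = 0: 0+2=2, 0+5=5, 0+6=6, 0+10=10
a = 7: 7+2=9, 7+5=12, 7+6=0, 7+10=4
a = 9: 9+2=11, 9+5=1, 9+6=2, 9+10=6
A + B = {0, 1, 2, 4, 5, 6, 9, 10, 11, 12}, so |A + B| = 10.
Verify: 10 ≥ 6? Yes ✓.

CD lower bound = 6, actual |A + B| = 10.


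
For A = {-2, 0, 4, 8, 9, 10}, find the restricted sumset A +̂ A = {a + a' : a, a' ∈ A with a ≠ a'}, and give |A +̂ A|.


Restricted sumset: A +̂ A = {a + a' : a ∈ A, a' ∈ A, a ≠ a'}.
Equivalently, take A + A and drop any sum 2a that is achievable ONLY as a + a for a ∈ A (i.e. sums representable only with equal summands).
Enumerate pairs (a, a') with a < a' (symmetric, so each unordered pair gives one sum; this covers all a ≠ a'):
  -2 + 0 = -2
  -2 + 4 = 2
  -2 + 8 = 6
  -2 + 9 = 7
  -2 + 10 = 8
  0 + 4 = 4
  0 + 8 = 8
  0 + 9 = 9
  0 + 10 = 10
  4 + 8 = 12
  4 + 9 = 13
  4 + 10 = 14
  8 + 9 = 17
  8 + 10 = 18
  9 + 10 = 19
Collected distinct sums: {-2, 2, 4, 6, 7, 8, 9, 10, 12, 13, 14, 17, 18, 19}
|A +̂ A| = 14
(Reference bound: |A +̂ A| ≥ 2|A| - 3 for |A| ≥ 2, with |A| = 6 giving ≥ 9.)

|A +̂ A| = 14


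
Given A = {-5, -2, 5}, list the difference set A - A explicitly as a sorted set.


A - A = {a - a' : a, a' ∈ A}.
Compute a - a' for each ordered pair (a, a'):
a = -5: -5--5=0, -5--2=-3, -5-5=-10
a = -2: -2--5=3, -2--2=0, -2-5=-7
a = 5: 5--5=10, 5--2=7, 5-5=0
Collecting distinct values (and noting 0 appears from a-a):
A - A = {-10, -7, -3, 0, 3, 7, 10}
|A - A| = 7

A - A = {-10, -7, -3, 0, 3, 7, 10}


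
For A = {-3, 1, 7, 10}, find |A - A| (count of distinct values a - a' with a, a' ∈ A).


A - A = {a - a' : a, a' ∈ A}; |A| = 4.
Bounds: 2|A|-1 ≤ |A - A| ≤ |A|² - |A| + 1, i.e. 7 ≤ |A - A| ≤ 13.
Note: 0 ∈ A - A always (from a - a). The set is symmetric: if d ∈ A - A then -d ∈ A - A.
Enumerate nonzero differences d = a - a' with a > a' (then include -d):
Positive differences: {3, 4, 6, 9, 10, 13}
Full difference set: {0} ∪ (positive diffs) ∪ (negative diffs).
|A - A| = 1 + 2·6 = 13 (matches direct enumeration: 13).

|A - A| = 13


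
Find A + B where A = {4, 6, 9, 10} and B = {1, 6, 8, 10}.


A + B = {a + b : a ∈ A, b ∈ B}.
Enumerate all |A|·|B| = 4·4 = 16 pairs (a, b) and collect distinct sums.
a = 4: 4+1=5, 4+6=10, 4+8=12, 4+10=14
a = 6: 6+1=7, 6+6=12, 6+8=14, 6+10=16
a = 9: 9+1=10, 9+6=15, 9+8=17, 9+10=19
a = 10: 10+1=11, 10+6=16, 10+8=18, 10+10=20
Collecting distinct sums: A + B = {5, 7, 10, 11, 12, 14, 15, 16, 17, 18, 19, 20}
|A + B| = 12

A + B = {5, 7, 10, 11, 12, 14, 15, 16, 17, 18, 19, 20}


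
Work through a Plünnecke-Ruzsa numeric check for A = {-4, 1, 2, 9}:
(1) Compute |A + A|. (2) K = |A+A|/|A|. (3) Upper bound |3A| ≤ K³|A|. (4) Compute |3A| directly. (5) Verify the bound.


|A| = 4.
Step 1: Compute A + A by enumerating all 16 pairs.
A + A = {-8, -3, -2, 2, 3, 4, 5, 10, 11, 18}, so |A + A| = 10.
Step 2: Doubling constant K = |A + A|/|A| = 10/4 = 10/4 ≈ 2.5000.
Step 3: Plünnecke-Ruzsa gives |3A| ≤ K³·|A| = (2.5000)³ · 4 ≈ 62.5000.
Step 4: Compute 3A = A + A + A directly by enumerating all triples (a,b,c) ∈ A³; |3A| = 19.
Step 5: Check 19 ≤ 62.5000? Yes ✓.

K = 10/4, Plünnecke-Ruzsa bound K³|A| ≈ 62.5000, |3A| = 19, inequality holds.


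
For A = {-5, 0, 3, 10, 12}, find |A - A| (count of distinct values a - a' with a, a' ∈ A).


A - A = {a - a' : a, a' ∈ A}; |A| = 5.
Bounds: 2|A|-1 ≤ |A - A| ≤ |A|² - |A| + 1, i.e. 9 ≤ |A - A| ≤ 21.
Note: 0 ∈ A - A always (from a - a). The set is symmetric: if d ∈ A - A then -d ∈ A - A.
Enumerate nonzero differences d = a - a' with a > a' (then include -d):
Positive differences: {2, 3, 5, 7, 8, 9, 10, 12, 15, 17}
Full difference set: {0} ∪ (positive diffs) ∪ (negative diffs).
|A - A| = 1 + 2·10 = 21 (matches direct enumeration: 21).

|A - A| = 21


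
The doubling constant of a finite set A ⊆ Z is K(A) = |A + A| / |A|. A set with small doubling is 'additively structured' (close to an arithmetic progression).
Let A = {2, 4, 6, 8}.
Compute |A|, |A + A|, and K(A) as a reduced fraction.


|A| = 4.
Compute A + A by enumerating all 16 pairs.
A + A = {4, 6, 8, 10, 12, 14, 16}, so |A + A| = 7.
K = |A + A| / |A| = 7/4 (already in lowest terms) ≈ 1.7500.
Reference: AP of size 4 gives K = 7/4 ≈ 1.7500; a fully generic set of size 4 gives K ≈ 2.5000.

|A| = 4, |A + A| = 7, K = 7/4.


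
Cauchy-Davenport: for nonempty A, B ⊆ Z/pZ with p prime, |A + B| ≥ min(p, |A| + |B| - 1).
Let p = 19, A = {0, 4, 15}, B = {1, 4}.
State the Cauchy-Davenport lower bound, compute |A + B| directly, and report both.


Cauchy-Davenport: |A + B| ≥ min(p, |A| + |B| - 1) for A, B nonempty in Z/pZ.
|A| = 3, |B| = 2, p = 19.
CD lower bound = min(19, 3 + 2 - 1) = min(19, 4) = 4.
Compute A + B mod 19 directly:
a = 0: 0+1=1, 0+4=4
a = 4: 4+1=5, 4+4=8
a = 15: 15+1=16, 15+4=0
A + B = {0, 1, 4, 5, 8, 16}, so |A + B| = 6.
Verify: 6 ≥ 4? Yes ✓.

CD lower bound = 4, actual |A + B| = 6.


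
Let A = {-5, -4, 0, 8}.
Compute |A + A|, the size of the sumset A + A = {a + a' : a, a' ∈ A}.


A + A = {a + a' : a, a' ∈ A}; |A| = 4.
General bounds: 2|A| - 1 ≤ |A + A| ≤ |A|(|A|+1)/2, i.e. 7 ≤ |A + A| ≤ 10.
Lower bound 2|A|-1 is attained iff A is an arithmetic progression.
Enumerate sums a + a' for a ≤ a' (symmetric, so this suffices):
a = -5: -5+-5=-10, -5+-4=-9, -5+0=-5, -5+8=3
a = -4: -4+-4=-8, -4+0=-4, -4+8=4
a = 0: 0+0=0, 0+8=8
a = 8: 8+8=16
Distinct sums: {-10, -9, -8, -5, -4, 0, 3, 4, 8, 16}
|A + A| = 10

|A + A| = 10


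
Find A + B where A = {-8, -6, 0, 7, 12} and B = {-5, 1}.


A + B = {a + b : a ∈ A, b ∈ B}.
Enumerate all |A|·|B| = 5·2 = 10 pairs (a, b) and collect distinct sums.
a = -8: -8+-5=-13, -8+1=-7
a = -6: -6+-5=-11, -6+1=-5
a = 0: 0+-5=-5, 0+1=1
a = 7: 7+-5=2, 7+1=8
a = 12: 12+-5=7, 12+1=13
Collecting distinct sums: A + B = {-13, -11, -7, -5, 1, 2, 7, 8, 13}
|A + B| = 9

A + B = {-13, -11, -7, -5, 1, 2, 7, 8, 13}


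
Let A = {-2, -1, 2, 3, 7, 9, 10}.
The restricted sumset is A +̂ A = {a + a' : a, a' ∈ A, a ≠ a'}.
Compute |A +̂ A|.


Restricted sumset: A +̂ A = {a + a' : a ∈ A, a' ∈ A, a ≠ a'}.
Equivalently, take A + A and drop any sum 2a that is achievable ONLY as a + a for a ∈ A (i.e. sums representable only with equal summands).
Enumerate pairs (a, a') with a < a' (symmetric, so each unordered pair gives one sum; this covers all a ≠ a'):
  -2 + -1 = -3
  -2 + 2 = 0
  -2 + 3 = 1
  -2 + 7 = 5
  -2 + 9 = 7
  -2 + 10 = 8
  -1 + 2 = 1
  -1 + 3 = 2
  -1 + 7 = 6
  -1 + 9 = 8
  -1 + 10 = 9
  2 + 3 = 5
  2 + 7 = 9
  2 + 9 = 11
  2 + 10 = 12
  3 + 7 = 10
  3 + 9 = 12
  3 + 10 = 13
  7 + 9 = 16
  7 + 10 = 17
  9 + 10 = 19
Collected distinct sums: {-3, 0, 1, 2, 5, 6, 7, 8, 9, 10, 11, 12, 13, 16, 17, 19}
|A +̂ A| = 16
(Reference bound: |A +̂ A| ≥ 2|A| - 3 for |A| ≥ 2, with |A| = 7 giving ≥ 11.)

|A +̂ A| = 16


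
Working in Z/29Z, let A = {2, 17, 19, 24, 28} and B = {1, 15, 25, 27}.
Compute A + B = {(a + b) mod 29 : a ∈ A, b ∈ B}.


Work in Z/29Z: reduce every sum a + b modulo 29.
Enumerate all 20 pairs:
a = 2: 2+1=3, 2+15=17, 2+25=27, 2+27=0
a = 17: 17+1=18, 17+15=3, 17+25=13, 17+27=15
a = 19: 19+1=20, 19+15=5, 19+25=15, 19+27=17
a = 24: 24+1=25, 24+15=10, 24+25=20, 24+27=22
a = 28: 28+1=0, 28+15=14, 28+25=24, 28+27=26
Distinct residues collected: {0, 3, 5, 10, 13, 14, 15, 17, 18, 20, 22, 24, 25, 26, 27}
|A + B| = 15 (out of 29 total residues).

A + B = {0, 3, 5, 10, 13, 14, 15, 17, 18, 20, 22, 24, 25, 26, 27}


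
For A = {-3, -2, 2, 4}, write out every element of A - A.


A - A = {a - a' : a, a' ∈ A}.
Compute a - a' for each ordered pair (a, a'):
a = -3: -3--3=0, -3--2=-1, -3-2=-5, -3-4=-7
a = -2: -2--3=1, -2--2=0, -2-2=-4, -2-4=-6
a = 2: 2--3=5, 2--2=4, 2-2=0, 2-4=-2
a = 4: 4--3=7, 4--2=6, 4-2=2, 4-4=0
Collecting distinct values (and noting 0 appears from a-a):
A - A = {-7, -6, -5, -4, -2, -1, 0, 1, 2, 4, 5, 6, 7}
|A - A| = 13

A - A = {-7, -6, -5, -4, -2, -1, 0, 1, 2, 4, 5, 6, 7}


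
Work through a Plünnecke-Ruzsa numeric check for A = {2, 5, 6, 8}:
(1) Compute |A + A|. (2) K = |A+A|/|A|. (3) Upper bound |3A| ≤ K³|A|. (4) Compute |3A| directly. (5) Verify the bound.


|A| = 4.
Step 1: Compute A + A by enumerating all 16 pairs.
A + A = {4, 7, 8, 10, 11, 12, 13, 14, 16}, so |A + A| = 9.
Step 2: Doubling constant K = |A + A|/|A| = 9/4 = 9/4 ≈ 2.2500.
Step 3: Plünnecke-Ruzsa gives |3A| ≤ K³·|A| = (2.2500)³ · 4 ≈ 45.5625.
Step 4: Compute 3A = A + A + A directly by enumerating all triples (a,b,c) ∈ A³; |3A| = 15.
Step 5: Check 15 ≤ 45.5625? Yes ✓.

K = 9/4, Plünnecke-Ruzsa bound K³|A| ≈ 45.5625, |3A| = 15, inequality holds.


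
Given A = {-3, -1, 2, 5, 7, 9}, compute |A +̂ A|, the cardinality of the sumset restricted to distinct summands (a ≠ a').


Restricted sumset: A +̂ A = {a + a' : a ∈ A, a' ∈ A, a ≠ a'}.
Equivalently, take A + A and drop any sum 2a that is achievable ONLY as a + a for a ∈ A (i.e. sums representable only with equal summands).
Enumerate pairs (a, a') with a < a' (symmetric, so each unordered pair gives one sum; this covers all a ≠ a'):
  -3 + -1 = -4
  -3 + 2 = -1
  -3 + 5 = 2
  -3 + 7 = 4
  -3 + 9 = 6
  -1 + 2 = 1
  -1 + 5 = 4
  -1 + 7 = 6
  -1 + 9 = 8
  2 + 5 = 7
  2 + 7 = 9
  2 + 9 = 11
  5 + 7 = 12
  5 + 9 = 14
  7 + 9 = 16
Collected distinct sums: {-4, -1, 1, 2, 4, 6, 7, 8, 9, 11, 12, 14, 16}
|A +̂ A| = 13
(Reference bound: |A +̂ A| ≥ 2|A| - 3 for |A| ≥ 2, with |A| = 6 giving ≥ 9.)

|A +̂ A| = 13


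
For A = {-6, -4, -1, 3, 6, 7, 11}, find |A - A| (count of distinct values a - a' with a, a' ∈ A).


A - A = {a - a' : a, a' ∈ A}; |A| = 7.
Bounds: 2|A|-1 ≤ |A - A| ≤ |A|² - |A| + 1, i.e. 13 ≤ |A - A| ≤ 43.
Note: 0 ∈ A - A always (from a - a). The set is symmetric: if d ∈ A - A then -d ∈ A - A.
Enumerate nonzero differences d = a - a' with a > a' (then include -d):
Positive differences: {1, 2, 3, 4, 5, 7, 8, 9, 10, 11, 12, 13, 15, 17}
Full difference set: {0} ∪ (positive diffs) ∪ (negative diffs).
|A - A| = 1 + 2·14 = 29 (matches direct enumeration: 29).

|A - A| = 29


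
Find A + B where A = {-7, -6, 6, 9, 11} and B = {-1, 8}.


A + B = {a + b : a ∈ A, b ∈ B}.
Enumerate all |A|·|B| = 5·2 = 10 pairs (a, b) and collect distinct sums.
a = -7: -7+-1=-8, -7+8=1
a = -6: -6+-1=-7, -6+8=2
a = 6: 6+-1=5, 6+8=14
a = 9: 9+-1=8, 9+8=17
a = 11: 11+-1=10, 11+8=19
Collecting distinct sums: A + B = {-8, -7, 1, 2, 5, 8, 10, 14, 17, 19}
|A + B| = 10

A + B = {-8, -7, 1, 2, 5, 8, 10, 14, 17, 19}


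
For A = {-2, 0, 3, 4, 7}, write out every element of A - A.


A - A = {a - a' : a, a' ∈ A}.
Compute a - a' for each ordered pair (a, a'):
a = -2: -2--2=0, -2-0=-2, -2-3=-5, -2-4=-6, -2-7=-9
a = 0: 0--2=2, 0-0=0, 0-3=-3, 0-4=-4, 0-7=-7
a = 3: 3--2=5, 3-0=3, 3-3=0, 3-4=-1, 3-7=-4
a = 4: 4--2=6, 4-0=4, 4-3=1, 4-4=0, 4-7=-3
a = 7: 7--2=9, 7-0=7, 7-3=4, 7-4=3, 7-7=0
Collecting distinct values (and noting 0 appears from a-a):
A - A = {-9, -7, -6, -5, -4, -3, -2, -1, 0, 1, 2, 3, 4, 5, 6, 7, 9}
|A - A| = 17

A - A = {-9, -7, -6, -5, -4, -3, -2, -1, 0, 1, 2, 3, 4, 5, 6, 7, 9}


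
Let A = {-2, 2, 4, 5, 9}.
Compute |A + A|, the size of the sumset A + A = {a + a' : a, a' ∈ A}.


A + A = {a + a' : a, a' ∈ A}; |A| = 5.
General bounds: 2|A| - 1 ≤ |A + A| ≤ |A|(|A|+1)/2, i.e. 9 ≤ |A + A| ≤ 15.
Lower bound 2|A|-1 is attained iff A is an arithmetic progression.
Enumerate sums a + a' for a ≤ a' (symmetric, so this suffices):
a = -2: -2+-2=-4, -2+2=0, -2+4=2, -2+5=3, -2+9=7
a = 2: 2+2=4, 2+4=6, 2+5=7, 2+9=11
a = 4: 4+4=8, 4+5=9, 4+9=13
a = 5: 5+5=10, 5+9=14
a = 9: 9+9=18
Distinct sums: {-4, 0, 2, 3, 4, 6, 7, 8, 9, 10, 11, 13, 14, 18}
|A + A| = 14

|A + A| = 14


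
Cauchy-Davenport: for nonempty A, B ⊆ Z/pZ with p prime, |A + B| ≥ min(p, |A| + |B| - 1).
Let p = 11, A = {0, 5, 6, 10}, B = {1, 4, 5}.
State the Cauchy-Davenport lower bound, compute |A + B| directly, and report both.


Cauchy-Davenport: |A + B| ≥ min(p, |A| + |B| - 1) for A, B nonempty in Z/pZ.
|A| = 4, |B| = 3, p = 11.
CD lower bound = min(11, 4 + 3 - 1) = min(11, 6) = 6.
Compute A + B mod 11 directly:
a = 0: 0+1=1, 0+4=4, 0+5=5
a = 5: 5+1=6, 5+4=9, 5+5=10
a = 6: 6+1=7, 6+4=10, 6+5=0
a = 10: 10+1=0, 10+4=3, 10+5=4
A + B = {0, 1, 3, 4, 5, 6, 7, 9, 10}, so |A + B| = 9.
Verify: 9 ≥ 6? Yes ✓.

CD lower bound = 6, actual |A + B| = 9.


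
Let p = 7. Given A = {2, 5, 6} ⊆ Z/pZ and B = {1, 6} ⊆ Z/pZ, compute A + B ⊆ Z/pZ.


Work in Z/7Z: reduce every sum a + b modulo 7.
Enumerate all 6 pairs:
a = 2: 2+1=3, 2+6=1
a = 5: 5+1=6, 5+6=4
a = 6: 6+1=0, 6+6=5
Distinct residues collected: {0, 1, 3, 4, 5, 6}
|A + B| = 6 (out of 7 total residues).

A + B = {0, 1, 3, 4, 5, 6}


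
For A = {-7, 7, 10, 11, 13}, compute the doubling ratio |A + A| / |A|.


|A| = 5.
Compute A + A by enumerating all 25 pairs.
A + A = {-14, 0, 3, 4, 6, 14, 17, 18, 20, 21, 22, 23, 24, 26}, so |A + A| = 14.
K = |A + A| / |A| = 14/5 (already in lowest terms) ≈ 2.8000.
Reference: AP of size 5 gives K = 9/5 ≈ 1.8000; a fully generic set of size 5 gives K ≈ 3.0000.

|A| = 5, |A + A| = 14, K = 14/5.


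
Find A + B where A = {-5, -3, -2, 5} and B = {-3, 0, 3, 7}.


A + B = {a + b : a ∈ A, b ∈ B}.
Enumerate all |A|·|B| = 4·4 = 16 pairs (a, b) and collect distinct sums.
a = -5: -5+-3=-8, -5+0=-5, -5+3=-2, -5+7=2
a = -3: -3+-3=-6, -3+0=-3, -3+3=0, -3+7=4
a = -2: -2+-3=-5, -2+0=-2, -2+3=1, -2+7=5
a = 5: 5+-3=2, 5+0=5, 5+3=8, 5+7=12
Collecting distinct sums: A + B = {-8, -6, -5, -3, -2, 0, 1, 2, 4, 5, 8, 12}
|A + B| = 12

A + B = {-8, -6, -5, -3, -2, 0, 1, 2, 4, 5, 8, 12}


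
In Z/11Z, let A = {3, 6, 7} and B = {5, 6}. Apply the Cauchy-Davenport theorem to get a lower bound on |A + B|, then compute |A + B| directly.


Cauchy-Davenport: |A + B| ≥ min(p, |A| + |B| - 1) for A, B nonempty in Z/pZ.
|A| = 3, |B| = 2, p = 11.
CD lower bound = min(11, 3 + 2 - 1) = min(11, 4) = 4.
Compute A + B mod 11 directly:
a = 3: 3+5=8, 3+6=9
a = 6: 6+5=0, 6+6=1
a = 7: 7+5=1, 7+6=2
A + B = {0, 1, 2, 8, 9}, so |A + B| = 5.
Verify: 5 ≥ 4? Yes ✓.

CD lower bound = 4, actual |A + B| = 5.


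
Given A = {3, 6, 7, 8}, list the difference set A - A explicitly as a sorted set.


A - A = {a - a' : a, a' ∈ A}.
Compute a - a' for each ordered pair (a, a'):
a = 3: 3-3=0, 3-6=-3, 3-7=-4, 3-8=-5
a = 6: 6-3=3, 6-6=0, 6-7=-1, 6-8=-2
a = 7: 7-3=4, 7-6=1, 7-7=0, 7-8=-1
a = 8: 8-3=5, 8-6=2, 8-7=1, 8-8=0
Collecting distinct values (and noting 0 appears from a-a):
A - A = {-5, -4, -3, -2, -1, 0, 1, 2, 3, 4, 5}
|A - A| = 11

A - A = {-5, -4, -3, -2, -1, 0, 1, 2, 3, 4, 5}


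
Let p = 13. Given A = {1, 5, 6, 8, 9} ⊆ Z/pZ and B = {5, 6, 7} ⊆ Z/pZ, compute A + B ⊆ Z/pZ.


Work in Z/13Z: reduce every sum a + b modulo 13.
Enumerate all 15 pairs:
a = 1: 1+5=6, 1+6=7, 1+7=8
a = 5: 5+5=10, 5+6=11, 5+7=12
a = 6: 6+5=11, 6+6=12, 6+7=0
a = 8: 8+5=0, 8+6=1, 8+7=2
a = 9: 9+5=1, 9+6=2, 9+7=3
Distinct residues collected: {0, 1, 2, 3, 6, 7, 8, 10, 11, 12}
|A + B| = 10 (out of 13 total residues).

A + B = {0, 1, 2, 3, 6, 7, 8, 10, 11, 12}


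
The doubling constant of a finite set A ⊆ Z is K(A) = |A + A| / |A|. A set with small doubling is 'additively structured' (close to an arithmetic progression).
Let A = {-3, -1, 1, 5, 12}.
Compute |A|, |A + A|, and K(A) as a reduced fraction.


|A| = 5.
Compute A + A by enumerating all 25 pairs.
A + A = {-6, -4, -2, 0, 2, 4, 6, 9, 10, 11, 13, 17, 24}, so |A + A| = 13.
K = |A + A| / |A| = 13/5 (already in lowest terms) ≈ 2.6000.
Reference: AP of size 5 gives K = 9/5 ≈ 1.8000; a fully generic set of size 5 gives K ≈ 3.0000.

|A| = 5, |A + A| = 13, K = 13/5.


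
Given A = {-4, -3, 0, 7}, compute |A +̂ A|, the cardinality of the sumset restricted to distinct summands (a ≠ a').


Restricted sumset: A +̂ A = {a + a' : a ∈ A, a' ∈ A, a ≠ a'}.
Equivalently, take A + A and drop any sum 2a that is achievable ONLY as a + a for a ∈ A (i.e. sums representable only with equal summands).
Enumerate pairs (a, a') with a < a' (symmetric, so each unordered pair gives one sum; this covers all a ≠ a'):
  -4 + -3 = -7
  -4 + 0 = -4
  -4 + 7 = 3
  -3 + 0 = -3
  -3 + 7 = 4
  0 + 7 = 7
Collected distinct sums: {-7, -4, -3, 3, 4, 7}
|A +̂ A| = 6
(Reference bound: |A +̂ A| ≥ 2|A| - 3 for |A| ≥ 2, with |A| = 4 giving ≥ 5.)

|A +̂ A| = 6


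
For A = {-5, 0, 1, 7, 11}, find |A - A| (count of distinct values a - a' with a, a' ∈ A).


A - A = {a - a' : a, a' ∈ A}; |A| = 5.
Bounds: 2|A|-1 ≤ |A - A| ≤ |A|² - |A| + 1, i.e. 9 ≤ |A - A| ≤ 21.
Note: 0 ∈ A - A always (from a - a). The set is symmetric: if d ∈ A - A then -d ∈ A - A.
Enumerate nonzero differences d = a - a' with a > a' (then include -d):
Positive differences: {1, 4, 5, 6, 7, 10, 11, 12, 16}
Full difference set: {0} ∪ (positive diffs) ∪ (negative diffs).
|A - A| = 1 + 2·9 = 19 (matches direct enumeration: 19).

|A - A| = 19


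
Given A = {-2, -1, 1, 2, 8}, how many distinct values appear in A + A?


A + A = {a + a' : a, a' ∈ A}; |A| = 5.
General bounds: 2|A| - 1 ≤ |A + A| ≤ |A|(|A|+1)/2, i.e. 9 ≤ |A + A| ≤ 15.
Lower bound 2|A|-1 is attained iff A is an arithmetic progression.
Enumerate sums a + a' for a ≤ a' (symmetric, so this suffices):
a = -2: -2+-2=-4, -2+-1=-3, -2+1=-1, -2+2=0, -2+8=6
a = -1: -1+-1=-2, -1+1=0, -1+2=1, -1+8=7
a = 1: 1+1=2, 1+2=3, 1+8=9
a = 2: 2+2=4, 2+8=10
a = 8: 8+8=16
Distinct sums: {-4, -3, -2, -1, 0, 1, 2, 3, 4, 6, 7, 9, 10, 16}
|A + A| = 14

|A + A| = 14


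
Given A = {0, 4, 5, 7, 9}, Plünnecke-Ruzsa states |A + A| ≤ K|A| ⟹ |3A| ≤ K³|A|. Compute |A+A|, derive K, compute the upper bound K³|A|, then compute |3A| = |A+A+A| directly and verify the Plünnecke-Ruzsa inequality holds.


|A| = 5.
Step 1: Compute A + A by enumerating all 25 pairs.
A + A = {0, 4, 5, 7, 8, 9, 10, 11, 12, 13, 14, 16, 18}, so |A + A| = 13.
Step 2: Doubling constant K = |A + A|/|A| = 13/5 = 13/5 ≈ 2.6000.
Step 3: Plünnecke-Ruzsa gives |3A| ≤ K³·|A| = (2.6000)³ · 5 ≈ 87.8800.
Step 4: Compute 3A = A + A + A directly by enumerating all triples (a,b,c) ∈ A³; |3A| = 22.
Step 5: Check 22 ≤ 87.8800? Yes ✓.

K = 13/5, Plünnecke-Ruzsa bound K³|A| ≈ 87.8800, |3A| = 22, inequality holds.


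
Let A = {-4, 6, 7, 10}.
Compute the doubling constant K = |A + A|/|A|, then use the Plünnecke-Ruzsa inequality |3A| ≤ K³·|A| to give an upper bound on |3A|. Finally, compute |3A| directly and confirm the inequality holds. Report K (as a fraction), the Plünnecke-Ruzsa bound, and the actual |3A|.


|A| = 4.
Step 1: Compute A + A by enumerating all 16 pairs.
A + A = {-8, 2, 3, 6, 12, 13, 14, 16, 17, 20}, so |A + A| = 10.
Step 2: Doubling constant K = |A + A|/|A| = 10/4 = 10/4 ≈ 2.5000.
Step 3: Plünnecke-Ruzsa gives |3A| ≤ K³·|A| = (2.5000)³ · 4 ≈ 62.5000.
Step 4: Compute 3A = A + A + A directly by enumerating all triples (a,b,c) ∈ A³; |3A| = 20.
Step 5: Check 20 ≤ 62.5000? Yes ✓.

K = 10/4, Plünnecke-Ruzsa bound K³|A| ≈ 62.5000, |3A| = 20, inequality holds.


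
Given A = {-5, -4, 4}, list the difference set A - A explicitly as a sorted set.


A - A = {a - a' : a, a' ∈ A}.
Compute a - a' for each ordered pair (a, a'):
a = -5: -5--5=0, -5--4=-1, -5-4=-9
a = -4: -4--5=1, -4--4=0, -4-4=-8
a = 4: 4--5=9, 4--4=8, 4-4=0
Collecting distinct values (and noting 0 appears from a-a):
A - A = {-9, -8, -1, 0, 1, 8, 9}
|A - A| = 7

A - A = {-9, -8, -1, 0, 1, 8, 9}


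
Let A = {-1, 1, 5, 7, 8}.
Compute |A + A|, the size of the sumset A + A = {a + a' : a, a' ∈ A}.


A + A = {a + a' : a, a' ∈ A}; |A| = 5.
General bounds: 2|A| - 1 ≤ |A + A| ≤ |A|(|A|+1)/2, i.e. 9 ≤ |A + A| ≤ 15.
Lower bound 2|A|-1 is attained iff A is an arithmetic progression.
Enumerate sums a + a' for a ≤ a' (symmetric, so this suffices):
a = -1: -1+-1=-2, -1+1=0, -1+5=4, -1+7=6, -1+8=7
a = 1: 1+1=2, 1+5=6, 1+7=8, 1+8=9
a = 5: 5+5=10, 5+7=12, 5+8=13
a = 7: 7+7=14, 7+8=15
a = 8: 8+8=16
Distinct sums: {-2, 0, 2, 4, 6, 7, 8, 9, 10, 12, 13, 14, 15, 16}
|A + A| = 14

|A + A| = 14


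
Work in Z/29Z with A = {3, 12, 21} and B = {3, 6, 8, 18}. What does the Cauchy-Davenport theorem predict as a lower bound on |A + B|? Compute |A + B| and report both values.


Cauchy-Davenport: |A + B| ≥ min(p, |A| + |B| - 1) for A, B nonempty in Z/pZ.
|A| = 3, |B| = 4, p = 29.
CD lower bound = min(29, 3 + 4 - 1) = min(29, 6) = 6.
Compute A + B mod 29 directly:
a = 3: 3+3=6, 3+6=9, 3+8=11, 3+18=21
a = 12: 12+3=15, 12+6=18, 12+8=20, 12+18=1
a = 21: 21+3=24, 21+6=27, 21+8=0, 21+18=10
A + B = {0, 1, 6, 9, 10, 11, 15, 18, 20, 21, 24, 27}, so |A + B| = 12.
Verify: 12 ≥ 6? Yes ✓.

CD lower bound = 6, actual |A + B| = 12.


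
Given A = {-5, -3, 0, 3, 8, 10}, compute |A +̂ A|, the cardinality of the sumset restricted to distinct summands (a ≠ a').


Restricted sumset: A +̂ A = {a + a' : a ∈ A, a' ∈ A, a ≠ a'}.
Equivalently, take A + A and drop any sum 2a that is achievable ONLY as a + a for a ∈ A (i.e. sums representable only with equal summands).
Enumerate pairs (a, a') with a < a' (symmetric, so each unordered pair gives one sum; this covers all a ≠ a'):
  -5 + -3 = -8
  -5 + 0 = -5
  -5 + 3 = -2
  -5 + 8 = 3
  -5 + 10 = 5
  -3 + 0 = -3
  -3 + 3 = 0
  -3 + 8 = 5
  -3 + 10 = 7
  0 + 3 = 3
  0 + 8 = 8
  0 + 10 = 10
  3 + 8 = 11
  3 + 10 = 13
  8 + 10 = 18
Collected distinct sums: {-8, -5, -3, -2, 0, 3, 5, 7, 8, 10, 11, 13, 18}
|A +̂ A| = 13
(Reference bound: |A +̂ A| ≥ 2|A| - 3 for |A| ≥ 2, with |A| = 6 giving ≥ 9.)

|A +̂ A| = 13


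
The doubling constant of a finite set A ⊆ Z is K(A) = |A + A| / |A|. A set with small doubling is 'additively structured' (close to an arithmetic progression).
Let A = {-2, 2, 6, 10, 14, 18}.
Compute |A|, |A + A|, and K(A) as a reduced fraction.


|A| = 6.
Compute A + A by enumerating all 36 pairs.
A + A = {-4, 0, 4, 8, 12, 16, 20, 24, 28, 32, 36}, so |A + A| = 11.
K = |A + A| / |A| = 11/6 (already in lowest terms) ≈ 1.8333.
Reference: AP of size 6 gives K = 11/6 ≈ 1.8333; a fully generic set of size 6 gives K ≈ 3.5000.

|A| = 6, |A + A| = 11, K = 11/6.


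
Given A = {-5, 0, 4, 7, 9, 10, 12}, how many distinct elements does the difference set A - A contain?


A - A = {a - a' : a, a' ∈ A}; |A| = 7.
Bounds: 2|A|-1 ≤ |A - A| ≤ |A|² - |A| + 1, i.e. 13 ≤ |A - A| ≤ 43.
Note: 0 ∈ A - A always (from a - a). The set is symmetric: if d ∈ A - A then -d ∈ A - A.
Enumerate nonzero differences d = a - a' with a > a' (then include -d):
Positive differences: {1, 2, 3, 4, 5, 6, 7, 8, 9, 10, 12, 14, 15, 17}
Full difference set: {0} ∪ (positive diffs) ∪ (negative diffs).
|A - A| = 1 + 2·14 = 29 (matches direct enumeration: 29).

|A - A| = 29


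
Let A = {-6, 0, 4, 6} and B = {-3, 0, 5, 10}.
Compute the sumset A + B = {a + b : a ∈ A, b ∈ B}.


A + B = {a + b : a ∈ A, b ∈ B}.
Enumerate all |A|·|B| = 4·4 = 16 pairs (a, b) and collect distinct sums.
a = -6: -6+-3=-9, -6+0=-6, -6+5=-1, -6+10=4
a = 0: 0+-3=-3, 0+0=0, 0+5=5, 0+10=10
a = 4: 4+-3=1, 4+0=4, 4+5=9, 4+10=14
a = 6: 6+-3=3, 6+0=6, 6+5=11, 6+10=16
Collecting distinct sums: A + B = {-9, -6, -3, -1, 0, 1, 3, 4, 5, 6, 9, 10, 11, 14, 16}
|A + B| = 15

A + B = {-9, -6, -3, -1, 0, 1, 3, 4, 5, 6, 9, 10, 11, 14, 16}


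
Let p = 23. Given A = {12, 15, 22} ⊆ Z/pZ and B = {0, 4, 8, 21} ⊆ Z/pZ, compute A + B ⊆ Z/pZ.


Work in Z/23Z: reduce every sum a + b modulo 23.
Enumerate all 12 pairs:
a = 12: 12+0=12, 12+4=16, 12+8=20, 12+21=10
a = 15: 15+0=15, 15+4=19, 15+8=0, 15+21=13
a = 22: 22+0=22, 22+4=3, 22+8=7, 22+21=20
Distinct residues collected: {0, 3, 7, 10, 12, 13, 15, 16, 19, 20, 22}
|A + B| = 11 (out of 23 total residues).

A + B = {0, 3, 7, 10, 12, 13, 15, 16, 19, 20, 22}


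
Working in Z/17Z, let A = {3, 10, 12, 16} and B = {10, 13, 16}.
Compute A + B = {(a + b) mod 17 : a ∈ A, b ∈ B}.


Work in Z/17Z: reduce every sum a + b modulo 17.
Enumerate all 12 pairs:
a = 3: 3+10=13, 3+13=16, 3+16=2
a = 10: 10+10=3, 10+13=6, 10+16=9
a = 12: 12+10=5, 12+13=8, 12+16=11
a = 16: 16+10=9, 16+13=12, 16+16=15
Distinct residues collected: {2, 3, 5, 6, 8, 9, 11, 12, 13, 15, 16}
|A + B| = 11 (out of 17 total residues).

A + B = {2, 3, 5, 6, 8, 9, 11, 12, 13, 15, 16}


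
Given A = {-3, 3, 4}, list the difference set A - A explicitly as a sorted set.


A - A = {a - a' : a, a' ∈ A}.
Compute a - a' for each ordered pair (a, a'):
a = -3: -3--3=0, -3-3=-6, -3-4=-7
a = 3: 3--3=6, 3-3=0, 3-4=-1
a = 4: 4--3=7, 4-3=1, 4-4=0
Collecting distinct values (and noting 0 appears from a-a):
A - A = {-7, -6, -1, 0, 1, 6, 7}
|A - A| = 7

A - A = {-7, -6, -1, 0, 1, 6, 7}


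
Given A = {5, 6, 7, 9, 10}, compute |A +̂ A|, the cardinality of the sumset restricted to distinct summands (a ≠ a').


Restricted sumset: A +̂ A = {a + a' : a ∈ A, a' ∈ A, a ≠ a'}.
Equivalently, take A + A and drop any sum 2a that is achievable ONLY as a + a for a ∈ A (i.e. sums representable only with equal summands).
Enumerate pairs (a, a') with a < a' (symmetric, so each unordered pair gives one sum; this covers all a ≠ a'):
  5 + 6 = 11
  5 + 7 = 12
  5 + 9 = 14
  5 + 10 = 15
  6 + 7 = 13
  6 + 9 = 15
  6 + 10 = 16
  7 + 9 = 16
  7 + 10 = 17
  9 + 10 = 19
Collected distinct sums: {11, 12, 13, 14, 15, 16, 17, 19}
|A +̂ A| = 8
(Reference bound: |A +̂ A| ≥ 2|A| - 3 for |A| ≥ 2, with |A| = 5 giving ≥ 7.)

|A +̂ A| = 8


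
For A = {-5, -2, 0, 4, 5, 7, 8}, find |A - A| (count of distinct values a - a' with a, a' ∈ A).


A - A = {a - a' : a, a' ∈ A}; |A| = 7.
Bounds: 2|A|-1 ≤ |A - A| ≤ |A|² - |A| + 1, i.e. 13 ≤ |A - A| ≤ 43.
Note: 0 ∈ A - A always (from a - a). The set is symmetric: if d ∈ A - A then -d ∈ A - A.
Enumerate nonzero differences d = a - a' with a > a' (then include -d):
Positive differences: {1, 2, 3, 4, 5, 6, 7, 8, 9, 10, 12, 13}
Full difference set: {0} ∪ (positive diffs) ∪ (negative diffs).
|A - A| = 1 + 2·12 = 25 (matches direct enumeration: 25).

|A - A| = 25


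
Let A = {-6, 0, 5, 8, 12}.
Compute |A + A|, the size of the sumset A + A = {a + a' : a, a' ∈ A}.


A + A = {a + a' : a, a' ∈ A}; |A| = 5.
General bounds: 2|A| - 1 ≤ |A + A| ≤ |A|(|A|+1)/2, i.e. 9 ≤ |A + A| ≤ 15.
Lower bound 2|A|-1 is attained iff A is an arithmetic progression.
Enumerate sums a + a' for a ≤ a' (symmetric, so this suffices):
a = -6: -6+-6=-12, -6+0=-6, -6+5=-1, -6+8=2, -6+12=6
a = 0: 0+0=0, 0+5=5, 0+8=8, 0+12=12
a = 5: 5+5=10, 5+8=13, 5+12=17
a = 8: 8+8=16, 8+12=20
a = 12: 12+12=24
Distinct sums: {-12, -6, -1, 0, 2, 5, 6, 8, 10, 12, 13, 16, 17, 20, 24}
|A + A| = 15

|A + A| = 15


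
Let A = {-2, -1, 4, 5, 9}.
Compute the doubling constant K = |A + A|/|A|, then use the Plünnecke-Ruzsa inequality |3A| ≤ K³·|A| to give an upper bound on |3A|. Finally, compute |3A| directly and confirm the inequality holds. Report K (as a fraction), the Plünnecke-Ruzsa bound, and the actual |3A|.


|A| = 5.
Step 1: Compute A + A by enumerating all 25 pairs.
A + A = {-4, -3, -2, 2, 3, 4, 7, 8, 9, 10, 13, 14, 18}, so |A + A| = 13.
Step 2: Doubling constant K = |A + A|/|A| = 13/5 = 13/5 ≈ 2.6000.
Step 3: Plünnecke-Ruzsa gives |3A| ≤ K³·|A| = (2.6000)³ · 5 ≈ 87.8800.
Step 4: Compute 3A = A + A + A directly by enumerating all triples (a,b,c) ∈ A³; |3A| = 25.
Step 5: Check 25 ≤ 87.8800? Yes ✓.

K = 13/5, Plünnecke-Ruzsa bound K³|A| ≈ 87.8800, |3A| = 25, inequality holds.


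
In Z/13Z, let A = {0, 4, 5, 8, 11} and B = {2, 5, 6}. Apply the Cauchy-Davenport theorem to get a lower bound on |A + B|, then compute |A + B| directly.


Cauchy-Davenport: |A + B| ≥ min(p, |A| + |B| - 1) for A, B nonempty in Z/pZ.
|A| = 5, |B| = 3, p = 13.
CD lower bound = min(13, 5 + 3 - 1) = min(13, 7) = 7.
Compute A + B mod 13 directly:
a = 0: 0+2=2, 0+5=5, 0+6=6
a = 4: 4+2=6, 4+5=9, 4+6=10
a = 5: 5+2=7, 5+5=10, 5+6=11
a = 8: 8+2=10, 8+5=0, 8+6=1
a = 11: 11+2=0, 11+5=3, 11+6=4
A + B = {0, 1, 2, 3, 4, 5, 6, 7, 9, 10, 11}, so |A + B| = 11.
Verify: 11 ≥ 7? Yes ✓.

CD lower bound = 7, actual |A + B| = 11.


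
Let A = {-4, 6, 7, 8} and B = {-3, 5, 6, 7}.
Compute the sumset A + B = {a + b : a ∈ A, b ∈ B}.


A + B = {a + b : a ∈ A, b ∈ B}.
Enumerate all |A|·|B| = 4·4 = 16 pairs (a, b) and collect distinct sums.
a = -4: -4+-3=-7, -4+5=1, -4+6=2, -4+7=3
a = 6: 6+-3=3, 6+5=11, 6+6=12, 6+7=13
a = 7: 7+-3=4, 7+5=12, 7+6=13, 7+7=14
a = 8: 8+-3=5, 8+5=13, 8+6=14, 8+7=15
Collecting distinct sums: A + B = {-7, 1, 2, 3, 4, 5, 11, 12, 13, 14, 15}
|A + B| = 11

A + B = {-7, 1, 2, 3, 4, 5, 11, 12, 13, 14, 15}


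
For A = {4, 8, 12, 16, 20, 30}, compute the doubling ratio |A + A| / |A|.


|A| = 6.
Compute A + A by enumerating all 36 pairs.
A + A = {8, 12, 16, 20, 24, 28, 32, 34, 36, 38, 40, 42, 46, 50, 60}, so |A + A| = 15.
K = |A + A| / |A| = 15/6 = 5/2 ≈ 2.5000.
Reference: AP of size 6 gives K = 11/6 ≈ 1.8333; a fully generic set of size 6 gives K ≈ 3.5000.

|A| = 6, |A + A| = 15, K = 15/6 = 5/2.


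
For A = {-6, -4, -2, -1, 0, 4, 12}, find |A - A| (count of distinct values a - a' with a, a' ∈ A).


A - A = {a - a' : a, a' ∈ A}; |A| = 7.
Bounds: 2|A|-1 ≤ |A - A| ≤ |A|² - |A| + 1, i.e. 13 ≤ |A - A| ≤ 43.
Note: 0 ∈ A - A always (from a - a). The set is symmetric: if d ∈ A - A then -d ∈ A - A.
Enumerate nonzero differences d = a - a' with a > a' (then include -d):
Positive differences: {1, 2, 3, 4, 5, 6, 8, 10, 12, 13, 14, 16, 18}
Full difference set: {0} ∪ (positive diffs) ∪ (negative diffs).
|A - A| = 1 + 2·13 = 27 (matches direct enumeration: 27).

|A - A| = 27


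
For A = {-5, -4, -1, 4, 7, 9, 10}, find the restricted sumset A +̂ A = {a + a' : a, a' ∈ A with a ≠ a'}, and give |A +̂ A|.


Restricted sumset: A +̂ A = {a + a' : a ∈ A, a' ∈ A, a ≠ a'}.
Equivalently, take A + A and drop any sum 2a that is achievable ONLY as a + a for a ∈ A (i.e. sums representable only with equal summands).
Enumerate pairs (a, a') with a < a' (symmetric, so each unordered pair gives one sum; this covers all a ≠ a'):
  -5 + -4 = -9
  -5 + -1 = -6
  -5 + 4 = -1
  -5 + 7 = 2
  -5 + 9 = 4
  -5 + 10 = 5
  -4 + -1 = -5
  -4 + 4 = 0
  -4 + 7 = 3
  -4 + 9 = 5
  -4 + 10 = 6
  -1 + 4 = 3
  -1 + 7 = 6
  -1 + 9 = 8
  -1 + 10 = 9
  4 + 7 = 11
  4 + 9 = 13
  4 + 10 = 14
  7 + 9 = 16
  7 + 10 = 17
  9 + 10 = 19
Collected distinct sums: {-9, -6, -5, -1, 0, 2, 3, 4, 5, 6, 8, 9, 11, 13, 14, 16, 17, 19}
|A +̂ A| = 18
(Reference bound: |A +̂ A| ≥ 2|A| - 3 for |A| ≥ 2, with |A| = 7 giving ≥ 11.)

|A +̂ A| = 18


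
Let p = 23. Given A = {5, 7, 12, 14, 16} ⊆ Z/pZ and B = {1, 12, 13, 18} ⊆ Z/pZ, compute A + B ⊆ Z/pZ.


Work in Z/23Z: reduce every sum a + b modulo 23.
Enumerate all 20 pairs:
a = 5: 5+1=6, 5+12=17, 5+13=18, 5+18=0
a = 7: 7+1=8, 7+12=19, 7+13=20, 7+18=2
a = 12: 12+1=13, 12+12=1, 12+13=2, 12+18=7
a = 14: 14+1=15, 14+12=3, 14+13=4, 14+18=9
a = 16: 16+1=17, 16+12=5, 16+13=6, 16+18=11
Distinct residues collected: {0, 1, 2, 3, 4, 5, 6, 7, 8, 9, 11, 13, 15, 17, 18, 19, 20}
|A + B| = 17 (out of 23 total residues).

A + B = {0, 1, 2, 3, 4, 5, 6, 7, 8, 9, 11, 13, 15, 17, 18, 19, 20}


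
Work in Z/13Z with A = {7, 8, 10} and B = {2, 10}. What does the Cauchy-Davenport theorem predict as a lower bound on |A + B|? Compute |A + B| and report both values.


Cauchy-Davenport: |A + B| ≥ min(p, |A| + |B| - 1) for A, B nonempty in Z/pZ.
|A| = 3, |B| = 2, p = 13.
CD lower bound = min(13, 3 + 2 - 1) = min(13, 4) = 4.
Compute A + B mod 13 directly:
a = 7: 7+2=9, 7+10=4
a = 8: 8+2=10, 8+10=5
a = 10: 10+2=12, 10+10=7
A + B = {4, 5, 7, 9, 10, 12}, so |A + B| = 6.
Verify: 6 ≥ 4? Yes ✓.

CD lower bound = 4, actual |A + B| = 6.


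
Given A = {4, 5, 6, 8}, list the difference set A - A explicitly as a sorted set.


A - A = {a - a' : a, a' ∈ A}.
Compute a - a' for each ordered pair (a, a'):
a = 4: 4-4=0, 4-5=-1, 4-6=-2, 4-8=-4
a = 5: 5-4=1, 5-5=0, 5-6=-1, 5-8=-3
a = 6: 6-4=2, 6-5=1, 6-6=0, 6-8=-2
a = 8: 8-4=4, 8-5=3, 8-6=2, 8-8=0
Collecting distinct values (and noting 0 appears from a-a):
A - A = {-4, -3, -2, -1, 0, 1, 2, 3, 4}
|A - A| = 9

A - A = {-4, -3, -2, -1, 0, 1, 2, 3, 4}


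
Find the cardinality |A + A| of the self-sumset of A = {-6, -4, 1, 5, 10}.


A + A = {a + a' : a, a' ∈ A}; |A| = 5.
General bounds: 2|A| - 1 ≤ |A + A| ≤ |A|(|A|+1)/2, i.e. 9 ≤ |A + A| ≤ 15.
Lower bound 2|A|-1 is attained iff A is an arithmetic progression.
Enumerate sums a + a' for a ≤ a' (symmetric, so this suffices):
a = -6: -6+-6=-12, -6+-4=-10, -6+1=-5, -6+5=-1, -6+10=4
a = -4: -4+-4=-8, -4+1=-3, -4+5=1, -4+10=6
a = 1: 1+1=2, 1+5=6, 1+10=11
a = 5: 5+5=10, 5+10=15
a = 10: 10+10=20
Distinct sums: {-12, -10, -8, -5, -3, -1, 1, 2, 4, 6, 10, 11, 15, 20}
|A + A| = 14

|A + A| = 14


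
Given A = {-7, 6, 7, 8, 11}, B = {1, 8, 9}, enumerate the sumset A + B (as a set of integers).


A + B = {a + b : a ∈ A, b ∈ B}.
Enumerate all |A|·|B| = 5·3 = 15 pairs (a, b) and collect distinct sums.
a = -7: -7+1=-6, -7+8=1, -7+9=2
a = 6: 6+1=7, 6+8=14, 6+9=15
a = 7: 7+1=8, 7+8=15, 7+9=16
a = 8: 8+1=9, 8+8=16, 8+9=17
a = 11: 11+1=12, 11+8=19, 11+9=20
Collecting distinct sums: A + B = {-6, 1, 2, 7, 8, 9, 12, 14, 15, 16, 17, 19, 20}
|A + B| = 13

A + B = {-6, 1, 2, 7, 8, 9, 12, 14, 15, 16, 17, 19, 20}


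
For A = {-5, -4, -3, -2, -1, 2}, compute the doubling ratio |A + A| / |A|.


|A| = 6.
Compute A + A by enumerating all 36 pairs.
A + A = {-10, -9, -8, -7, -6, -5, -4, -3, -2, -1, 0, 1, 4}, so |A + A| = 13.
K = |A + A| / |A| = 13/6 (already in lowest terms) ≈ 2.1667.
Reference: AP of size 6 gives K = 11/6 ≈ 1.8333; a fully generic set of size 6 gives K ≈ 3.5000.

|A| = 6, |A + A| = 13, K = 13/6.


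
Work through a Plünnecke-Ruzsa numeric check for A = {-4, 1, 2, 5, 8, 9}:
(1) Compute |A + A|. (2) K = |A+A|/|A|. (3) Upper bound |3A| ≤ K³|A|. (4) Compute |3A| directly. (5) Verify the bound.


|A| = 6.
Step 1: Compute A + A by enumerating all 36 pairs.
A + A = {-8, -3, -2, 1, 2, 3, 4, 5, 6, 7, 9, 10, 11, 13, 14, 16, 17, 18}, so |A + A| = 18.
Step 2: Doubling constant K = |A + A|/|A| = 18/6 = 18/6 ≈ 3.0000.
Step 3: Plünnecke-Ruzsa gives |3A| ≤ K³·|A| = (3.0000)³ · 6 ≈ 162.0000.
Step 4: Compute 3A = A + A + A directly by enumerating all triples (a,b,c) ∈ A³; |3A| = 34.
Step 5: Check 34 ≤ 162.0000? Yes ✓.

K = 18/6, Plünnecke-Ruzsa bound K³|A| ≈ 162.0000, |3A| = 34, inequality holds.


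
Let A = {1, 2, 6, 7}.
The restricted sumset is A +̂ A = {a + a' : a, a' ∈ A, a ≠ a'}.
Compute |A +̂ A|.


Restricted sumset: A +̂ A = {a + a' : a ∈ A, a' ∈ A, a ≠ a'}.
Equivalently, take A + A and drop any sum 2a that is achievable ONLY as a + a for a ∈ A (i.e. sums representable only with equal summands).
Enumerate pairs (a, a') with a < a' (symmetric, so each unordered pair gives one sum; this covers all a ≠ a'):
  1 + 2 = 3
  1 + 6 = 7
  1 + 7 = 8
  2 + 6 = 8
  2 + 7 = 9
  6 + 7 = 13
Collected distinct sums: {3, 7, 8, 9, 13}
|A +̂ A| = 5
(Reference bound: |A +̂ A| ≥ 2|A| - 3 for |A| ≥ 2, with |A| = 4 giving ≥ 5.)

|A +̂ A| = 5


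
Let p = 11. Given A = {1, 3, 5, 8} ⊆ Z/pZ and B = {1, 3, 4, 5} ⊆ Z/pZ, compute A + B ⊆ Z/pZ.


Work in Z/11Z: reduce every sum a + b modulo 11.
Enumerate all 16 pairs:
a = 1: 1+1=2, 1+3=4, 1+4=5, 1+5=6
a = 3: 3+1=4, 3+3=6, 3+4=7, 3+5=8
a = 5: 5+1=6, 5+3=8, 5+4=9, 5+5=10
a = 8: 8+1=9, 8+3=0, 8+4=1, 8+5=2
Distinct residues collected: {0, 1, 2, 4, 5, 6, 7, 8, 9, 10}
|A + B| = 10 (out of 11 total residues).

A + B = {0, 1, 2, 4, 5, 6, 7, 8, 9, 10}


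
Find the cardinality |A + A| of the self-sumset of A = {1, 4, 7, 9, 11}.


A + A = {a + a' : a, a' ∈ A}; |A| = 5.
General bounds: 2|A| - 1 ≤ |A + A| ≤ |A|(|A|+1)/2, i.e. 9 ≤ |A + A| ≤ 15.
Lower bound 2|A|-1 is attained iff A is an arithmetic progression.
Enumerate sums a + a' for a ≤ a' (symmetric, so this suffices):
a = 1: 1+1=2, 1+4=5, 1+7=8, 1+9=10, 1+11=12
a = 4: 4+4=8, 4+7=11, 4+9=13, 4+11=15
a = 7: 7+7=14, 7+9=16, 7+11=18
a = 9: 9+9=18, 9+11=20
a = 11: 11+11=22
Distinct sums: {2, 5, 8, 10, 11, 12, 13, 14, 15, 16, 18, 20, 22}
|A + A| = 13

|A + A| = 13


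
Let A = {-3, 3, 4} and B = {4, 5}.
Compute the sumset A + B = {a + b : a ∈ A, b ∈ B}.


A + B = {a + b : a ∈ A, b ∈ B}.
Enumerate all |A|·|B| = 3·2 = 6 pairs (a, b) and collect distinct sums.
a = -3: -3+4=1, -3+5=2
a = 3: 3+4=7, 3+5=8
a = 4: 4+4=8, 4+5=9
Collecting distinct sums: A + B = {1, 2, 7, 8, 9}
|A + B| = 5

A + B = {1, 2, 7, 8, 9}


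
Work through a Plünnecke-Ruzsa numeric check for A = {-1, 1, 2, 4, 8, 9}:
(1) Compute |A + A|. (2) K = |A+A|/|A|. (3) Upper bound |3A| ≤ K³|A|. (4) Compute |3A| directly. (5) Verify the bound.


|A| = 6.
Step 1: Compute A + A by enumerating all 36 pairs.
A + A = {-2, 0, 1, 2, 3, 4, 5, 6, 7, 8, 9, 10, 11, 12, 13, 16, 17, 18}, so |A + A| = 18.
Step 2: Doubling constant K = |A + A|/|A| = 18/6 = 18/6 ≈ 3.0000.
Step 3: Plünnecke-Ruzsa gives |3A| ≤ K³·|A| = (3.0000)³ · 6 ≈ 162.0000.
Step 4: Compute 3A = A + A + A directly by enumerating all triples (a,b,c) ∈ A³; |3A| = 29.
Step 5: Check 29 ≤ 162.0000? Yes ✓.

K = 18/6, Plünnecke-Ruzsa bound K³|A| ≈ 162.0000, |3A| = 29, inequality holds.


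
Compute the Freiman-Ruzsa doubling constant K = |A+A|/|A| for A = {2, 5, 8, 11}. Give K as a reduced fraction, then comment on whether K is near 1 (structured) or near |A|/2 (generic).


|A| = 4.
Compute A + A by enumerating all 16 pairs.
A + A = {4, 7, 10, 13, 16, 19, 22}, so |A + A| = 7.
K = |A + A| / |A| = 7/4 (already in lowest terms) ≈ 1.7500.
Reference: AP of size 4 gives K = 7/4 ≈ 1.7500; a fully generic set of size 4 gives K ≈ 2.5000.

|A| = 4, |A + A| = 7, K = 7/4.


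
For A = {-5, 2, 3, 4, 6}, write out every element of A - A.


A - A = {a - a' : a, a' ∈ A}.
Compute a - a' for each ordered pair (a, a'):
a = -5: -5--5=0, -5-2=-7, -5-3=-8, -5-4=-9, -5-6=-11
a = 2: 2--5=7, 2-2=0, 2-3=-1, 2-4=-2, 2-6=-4
a = 3: 3--5=8, 3-2=1, 3-3=0, 3-4=-1, 3-6=-3
a = 4: 4--5=9, 4-2=2, 4-3=1, 4-4=0, 4-6=-2
a = 6: 6--5=11, 6-2=4, 6-3=3, 6-4=2, 6-6=0
Collecting distinct values (and noting 0 appears from a-a):
A - A = {-11, -9, -8, -7, -4, -3, -2, -1, 0, 1, 2, 3, 4, 7, 8, 9, 11}
|A - A| = 17

A - A = {-11, -9, -8, -7, -4, -3, -2, -1, 0, 1, 2, 3, 4, 7, 8, 9, 11}


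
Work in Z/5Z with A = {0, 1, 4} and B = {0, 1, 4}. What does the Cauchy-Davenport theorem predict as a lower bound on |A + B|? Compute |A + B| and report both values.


Cauchy-Davenport: |A + B| ≥ min(p, |A| + |B| - 1) for A, B nonempty in Z/pZ.
|A| = 3, |B| = 3, p = 5.
CD lower bound = min(5, 3 + 3 - 1) = min(5, 5) = 5.
Compute A + B mod 5 directly:
a = 0: 0+0=0, 0+1=1, 0+4=4
a = 1: 1+0=1, 1+1=2, 1+4=0
a = 4: 4+0=4, 4+1=0, 4+4=3
A + B = {0, 1, 2, 3, 4}, so |A + B| = 5.
Verify: 5 ≥ 5? Yes ✓.

CD lower bound = 5, actual |A + B| = 5.


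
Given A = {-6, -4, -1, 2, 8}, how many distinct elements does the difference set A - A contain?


A - A = {a - a' : a, a' ∈ A}; |A| = 5.
Bounds: 2|A|-1 ≤ |A - A| ≤ |A|² - |A| + 1, i.e. 9 ≤ |A - A| ≤ 21.
Note: 0 ∈ A - A always (from a - a). The set is symmetric: if d ∈ A - A then -d ∈ A - A.
Enumerate nonzero differences d = a - a' with a > a' (then include -d):
Positive differences: {2, 3, 5, 6, 8, 9, 12, 14}
Full difference set: {0} ∪ (positive diffs) ∪ (negative diffs).
|A - A| = 1 + 2·8 = 17 (matches direct enumeration: 17).

|A - A| = 17


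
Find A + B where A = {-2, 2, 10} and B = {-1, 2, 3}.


A + B = {a + b : a ∈ A, b ∈ B}.
Enumerate all |A|·|B| = 3·3 = 9 pairs (a, b) and collect distinct sums.
a = -2: -2+-1=-3, -2+2=0, -2+3=1
a = 2: 2+-1=1, 2+2=4, 2+3=5
a = 10: 10+-1=9, 10+2=12, 10+3=13
Collecting distinct sums: A + B = {-3, 0, 1, 4, 5, 9, 12, 13}
|A + B| = 8

A + B = {-3, 0, 1, 4, 5, 9, 12, 13}


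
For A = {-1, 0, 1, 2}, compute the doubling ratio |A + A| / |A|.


|A| = 4.
Compute A + A by enumerating all 16 pairs.
A + A = {-2, -1, 0, 1, 2, 3, 4}, so |A + A| = 7.
K = |A + A| / |A| = 7/4 (already in lowest terms) ≈ 1.7500.
Reference: AP of size 4 gives K = 7/4 ≈ 1.7500; a fully generic set of size 4 gives K ≈ 2.5000.

|A| = 4, |A + A| = 7, K = 7/4.
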